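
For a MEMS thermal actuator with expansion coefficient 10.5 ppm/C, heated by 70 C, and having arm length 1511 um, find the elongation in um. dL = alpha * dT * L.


Step 1: Convert CTE: alpha = 10.5 ppm/C = 10.5e-6 /C
Step 2: dL = 10.5e-6 * 70 * 1511
dL = 1.1106 um


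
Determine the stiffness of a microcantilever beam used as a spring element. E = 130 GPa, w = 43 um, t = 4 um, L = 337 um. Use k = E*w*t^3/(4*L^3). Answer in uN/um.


Step 1: Convert E to consistent units (1 GPa = 1000 uN/um^2).
E = 130 GPa = 130000 uN/um^2
Step 2: Compute t^3 = 4^3 = 64
Step 3: Compute L^3 = 337^3 = 38272753
Step 4: k = 130000 * 43 * 64 / (4 * 38272753)
k = 2.3369 uN/um


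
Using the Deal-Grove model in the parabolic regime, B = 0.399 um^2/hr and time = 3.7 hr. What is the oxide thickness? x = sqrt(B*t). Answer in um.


Step 1: Compute B*t = 0.399 * 3.7 = 1.4763
Step 2: x = sqrt(1.4763)
x = 1.215 um


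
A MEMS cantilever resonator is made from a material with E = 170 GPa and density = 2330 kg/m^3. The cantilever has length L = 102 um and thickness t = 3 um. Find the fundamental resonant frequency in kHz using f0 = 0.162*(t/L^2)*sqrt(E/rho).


Step 1: Convert units to SI.
t_SI = 3e-6 m, L_SI = 102e-6 m
Step 2: Calculate sqrt(E/rho).
sqrt(170e9 / 2330) = 8541.74 m/s
Step 3: Compute f0.
f0 = 0.162 * 3e-6 / (102e-6)^2 * 8541.74 = 399008.6 Hz = 399.01 kHz


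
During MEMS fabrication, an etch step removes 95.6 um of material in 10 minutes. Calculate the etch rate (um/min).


Step 1: Etch rate = depth / time
Step 2: rate = 95.6 / 10
rate = 9.56 um/min


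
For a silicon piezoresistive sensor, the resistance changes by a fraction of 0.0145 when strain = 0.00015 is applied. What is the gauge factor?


Step 1: Identify values.
dR/R = 0.0145, strain = 0.00015
Step 2: GF = (dR/R) / strain = 0.0145 / 0.00015
GF = 96.7


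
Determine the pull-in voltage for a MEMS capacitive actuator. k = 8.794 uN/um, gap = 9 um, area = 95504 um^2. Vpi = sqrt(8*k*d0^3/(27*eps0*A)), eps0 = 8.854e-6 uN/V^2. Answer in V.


Step 1: Compute numerator: 8 * k * d0^3 = 8 * 8.794 * 9^3 = 51286.608
Step 2: Compute denominator: 27 * eps0 * A = 27 * 8.854e-6 * 95504 = 22.830995
Step 3: Vpi = sqrt(51286.608 / 22.830995)
Vpi = 47.4 V


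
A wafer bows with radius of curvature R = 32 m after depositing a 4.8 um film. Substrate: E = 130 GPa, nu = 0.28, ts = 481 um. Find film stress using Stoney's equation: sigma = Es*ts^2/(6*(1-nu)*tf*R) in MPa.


Step 1: Compute numerator: Es * ts^2 = 130 * 481^2 = 30076930 (GPa*um^2)
Step 2: Compute denominator (R in um): 6*(1-nu)*tf*R = 6*0.72*4.8*32e6 = 663552000.0 (um^2)
Step 3: sigma (GPa) = 30076930 / 663552000.0 = 4.5327e-02 GPa
Step 4: Convert to MPa (x1000): sigma = 45.3 MPa


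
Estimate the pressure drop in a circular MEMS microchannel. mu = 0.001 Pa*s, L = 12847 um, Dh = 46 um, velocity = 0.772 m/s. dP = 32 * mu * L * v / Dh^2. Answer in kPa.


Step 1: Convert to SI: L = 12847e-6 m, Dh = 46e-6 m
Step 2: dP = 32 * 0.001 * 12847e-6 * 0.772 / (46e-6)^2
Step 3: dP = 149986.90 Pa
Step 4: Convert to kPa: dP = 149.99 kPa


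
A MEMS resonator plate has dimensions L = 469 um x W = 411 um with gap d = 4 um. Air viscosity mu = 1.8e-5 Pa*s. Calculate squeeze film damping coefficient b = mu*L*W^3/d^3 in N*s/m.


Step 1: Convert to SI.
L = 469e-6 m, W = 411e-6 m, d = 4e-6 m
Step 2: W^3 = (411e-6)^3 = 6.94e-11 m^3
Step 3: d^3 = (4e-6)^3 = 6.40e-17 m^3
Step 4: b = 1.8e-5 * 469e-6 * 6.94e-11 / 6.40e-17
b = 9.16e-03 N*s/m


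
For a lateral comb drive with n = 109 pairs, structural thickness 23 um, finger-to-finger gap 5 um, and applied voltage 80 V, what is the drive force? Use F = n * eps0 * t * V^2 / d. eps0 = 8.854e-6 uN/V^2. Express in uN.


Step 1: Parameters: n=109, eps0=8.854e-6 uN/V^2, t=23 um, V=80 V, d=5 um
Step 2: V^2 = 6400
Step 3: F = 109 * 8.854e-6 * 23 * 6400 / 5
F = 28.412 uN


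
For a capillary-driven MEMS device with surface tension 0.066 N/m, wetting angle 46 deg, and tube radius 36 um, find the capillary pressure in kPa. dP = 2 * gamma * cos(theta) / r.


Step 1: cos(46 deg) = 0.6947
Step 2: Convert r to m: r = 36e-6 m
Step 3: dP = 2 * 0.066 * 0.6947 / 36e-6 = 2547.2 Pa
Step 4: Convert Pa to kPa (divide by 1000).
dP = 2.55 kPa


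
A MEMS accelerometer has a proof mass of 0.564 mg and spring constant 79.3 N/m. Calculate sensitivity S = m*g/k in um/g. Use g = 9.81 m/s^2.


Step 1: Convert mass: m = 0.564 mg = 5.64e-07 kg
Step 2: S = m * g / k = 5.64e-07 * 9.81 / 79.3
Step 3: S = 6.98e-08 m/g
Step 4: Convert to um/g: S = 0.07 um/g


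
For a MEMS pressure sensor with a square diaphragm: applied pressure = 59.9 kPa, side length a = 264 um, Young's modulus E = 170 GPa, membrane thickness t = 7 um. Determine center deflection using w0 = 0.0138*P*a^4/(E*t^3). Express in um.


Step 1: Convert pressure to compatible units (E is in GPa, so P in GPa).
P = 59.9 kPa = 59.9e-6 GPa
Step 2: Compute numerator: 0.0138 * P * a^4.
a^4 = 264^4 = 4857532416
numerator = 0.0138 * 59.9e-6 * 4857532416 = 4.0153e+03
Step 3: Compute denominator: E * t^3 = 170 * 7^3 = 58310
Step 4: w0 = numerator / denominator = 4.0153e+03 / 58310 = 0.0689 um


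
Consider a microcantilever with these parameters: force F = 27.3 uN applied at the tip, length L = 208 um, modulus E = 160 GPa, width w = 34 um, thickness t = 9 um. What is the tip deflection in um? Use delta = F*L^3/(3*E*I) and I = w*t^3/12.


Step 1: Calculate the second moment of area.
I = w * t^3 / 12 = 34 * 9^3 / 12 = 2065.5 um^4
Step 2: Convert E to consistent units (1 GPa = 1000 uN/um^2).
E = 160 GPa = 160000 uN/um^2
Step 3: Calculate tip deflection.
delta = F * L^3 / (3 * E * I)
delta = 27.3 * 208^3 / (3 * 160000 * 2065.5)
delta = 0.2478 um


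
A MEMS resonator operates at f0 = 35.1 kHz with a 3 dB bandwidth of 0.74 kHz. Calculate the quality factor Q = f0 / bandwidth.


Step 1: Q = f0 / bandwidth
Step 2: Q = 35.1 / 0.74
Q = 47.4


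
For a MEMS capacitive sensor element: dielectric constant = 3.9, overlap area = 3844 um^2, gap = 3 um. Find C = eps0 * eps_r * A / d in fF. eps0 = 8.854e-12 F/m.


Step 1: Convert area to m^2: A = 3844e-12 m^2
Step 2: Convert gap to m: d = 3e-6 m
Step 3: C = eps0 * eps_r * A / d
C = 8.854e-12 * 3.9 * 3844e-12 / 3e-6
Step 4: Convert to fF (multiply by 1e15).
C = 44.25 fF


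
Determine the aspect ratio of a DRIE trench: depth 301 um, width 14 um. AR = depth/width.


Step 1: AR = depth / width
Step 2: AR = 301 / 14
AR = 21.5


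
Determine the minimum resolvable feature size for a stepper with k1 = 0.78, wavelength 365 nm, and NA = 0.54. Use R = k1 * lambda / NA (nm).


Step 1: Identify values: k1 = 0.78, lambda = 365 nm, NA = 0.54
Step 2: R = k1 * lambda / NA
R = 0.78 * 365 / 0.54
R = 527.2 nm


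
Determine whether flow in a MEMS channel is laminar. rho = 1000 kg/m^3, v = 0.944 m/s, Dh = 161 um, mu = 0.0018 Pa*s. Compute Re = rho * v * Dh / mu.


Step 1: Convert Dh to meters: Dh = 161e-6 m
Step 2: Re = rho * v * Dh / mu
Re = 1000 * 0.944 * 161e-6 / 0.0018
Re = 84.436
Since Re = 84.436 is below ~2300, the flow is laminar.


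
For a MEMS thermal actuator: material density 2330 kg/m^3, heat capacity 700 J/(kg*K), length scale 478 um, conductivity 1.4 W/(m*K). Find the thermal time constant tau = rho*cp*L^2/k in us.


Step 1: Convert L to m: L = 478e-6 m
Step 2: L^2 = (478e-6)^2 = 2.28484e-07 m^2
Step 3: tau = 2330 * 700 * 2.28484e-07 / 1.4 = 2.6618386e-01 s
Step 4: Convert to microseconds (multiply by 1e6).
tau = 266183.86 us


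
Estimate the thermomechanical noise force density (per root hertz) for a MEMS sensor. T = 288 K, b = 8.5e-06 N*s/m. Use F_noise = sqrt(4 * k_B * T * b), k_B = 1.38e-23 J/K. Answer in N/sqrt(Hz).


Step 1: Compute 4 * k_B * T * b
= 4 * 1.38e-23 * 288 * 8.5e-06
= 1.3513e-25 N^2/Hz
Step 2: F_noise = sqrt(1.3513e-25)
F_noise = 3.68e-13 N/sqrt(Hz)


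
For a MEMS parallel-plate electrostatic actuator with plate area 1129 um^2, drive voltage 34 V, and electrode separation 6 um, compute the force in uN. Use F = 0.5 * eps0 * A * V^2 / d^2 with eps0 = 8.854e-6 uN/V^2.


Step 1: Identify parameters.
eps0 = 8.854e-6 uN/V^2, A = 1129 um^2, V = 34 V, d = 6 um
Step 2: Compute V^2 = 34^2 = 1156
Step 3: Compute d^2 = 6^2 = 36
Step 4: F = 0.5 * 8.854e-6 * 1129 * 1156 / 36
F = 0.16 uN


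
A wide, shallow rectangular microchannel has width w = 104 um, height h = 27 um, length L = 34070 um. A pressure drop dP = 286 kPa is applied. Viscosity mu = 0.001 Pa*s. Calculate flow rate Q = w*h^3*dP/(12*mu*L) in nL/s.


Step 1: Convert all dimensions to SI (meters).
w = 104e-6 m, h = 27e-6 m, L = 34070e-6 m, dP = 286e3 Pa
Step 2: Q = w * h^3 * dP / (12 * mu * L)
Q = 104e-6 * (27e-6)^3 * 286e3 / (12 * 0.001 * 34070e-6) = 1.4319811e-09 m^3/s
Step 3: Convert Q from m^3/s to nL/s (1 m^3 = 1e12 nL, so multiply by 1e12).
Q = 1431.981 nL/s


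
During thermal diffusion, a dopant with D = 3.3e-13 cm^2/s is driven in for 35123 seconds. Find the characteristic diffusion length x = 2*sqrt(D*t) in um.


Step 1: Compute D*t = 3.3e-13 * 35123 = 1.159059e-08 cm^2
Step 2: sqrt(D*t) = 1.0766e-04 cm
Step 3: x = 2 * 1.0766e-04 cm = 2.1532e-04 cm
Step 4: Convert to um (1 cm = 1e4 um): x = 2.153 um


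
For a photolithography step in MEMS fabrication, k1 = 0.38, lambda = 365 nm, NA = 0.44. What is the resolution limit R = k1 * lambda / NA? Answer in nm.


Step 1: Identify values: k1 = 0.38, lambda = 365 nm, NA = 0.44
Step 2: R = k1 * lambda / NA
R = 0.38 * 365 / 0.44
R = 315.2 nm


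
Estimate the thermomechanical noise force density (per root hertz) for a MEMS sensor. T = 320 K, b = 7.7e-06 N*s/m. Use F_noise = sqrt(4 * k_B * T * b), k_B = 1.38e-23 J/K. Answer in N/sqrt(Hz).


Step 1: Compute 4 * k_B * T * b
= 4 * 1.38e-23 * 320 * 7.7e-06
= 1.3601e-25 N^2/Hz
Step 2: F_noise = sqrt(1.3601e-25)
F_noise = 3.69e-13 N/sqrt(Hz)


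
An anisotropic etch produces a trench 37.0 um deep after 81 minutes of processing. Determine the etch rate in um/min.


Step 1: Etch rate = depth / time
Step 2: rate = 37.0 / 81
rate = 0.457 um/min


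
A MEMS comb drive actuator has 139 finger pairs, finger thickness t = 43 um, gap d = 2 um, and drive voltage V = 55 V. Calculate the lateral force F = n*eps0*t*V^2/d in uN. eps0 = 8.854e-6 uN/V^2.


Step 1: Parameters: n=139, eps0=8.854e-6 uN/V^2, t=43 um, V=55 V, d=2 um
Step 2: V^2 = 3025
Step 3: F = 139 * 8.854e-6 * 43 * 3025 / 2
F = 80.042 uN


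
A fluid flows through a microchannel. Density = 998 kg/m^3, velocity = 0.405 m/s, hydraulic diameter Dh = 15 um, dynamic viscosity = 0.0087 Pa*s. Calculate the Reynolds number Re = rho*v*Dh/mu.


Step 1: Convert Dh to meters: Dh = 15e-6 m
Step 2: Re = rho * v * Dh / mu
Re = 998 * 0.405 * 15e-6 / 0.0087
Re = 0.697


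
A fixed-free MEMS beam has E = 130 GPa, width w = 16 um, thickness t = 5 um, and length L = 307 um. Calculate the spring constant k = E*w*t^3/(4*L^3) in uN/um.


Step 1: Convert E to consistent units (1 GPa = 1000 uN/um^2).
E = 130 GPa = 130000 uN/um^2
Step 2: Compute t^3 = 5^3 = 125
Step 3: Compute L^3 = 307^3 = 28934443
Step 4: k = 130000 * 16 * 125 / (4 * 28934443)
k = 2.2465 uN/um


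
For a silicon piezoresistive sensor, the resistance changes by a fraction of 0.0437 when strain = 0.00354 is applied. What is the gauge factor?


Step 1: Identify values.
dR/R = 0.0437, strain = 0.00354
Step 2: GF = (dR/R) / strain = 0.0437 / 0.00354
GF = 12.3


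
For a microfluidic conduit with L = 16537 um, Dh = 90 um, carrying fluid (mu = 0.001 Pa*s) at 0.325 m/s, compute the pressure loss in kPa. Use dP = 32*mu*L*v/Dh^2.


Step 1: Convert to SI: L = 16537e-6 m, Dh = 90e-6 m
Step 2: dP = 32 * 0.001 * 16537e-6 * 0.325 / (90e-6)^2
Step 3: dP = 21232.69 Pa
Step 4: Convert to kPa: dP = 21.23 kPa


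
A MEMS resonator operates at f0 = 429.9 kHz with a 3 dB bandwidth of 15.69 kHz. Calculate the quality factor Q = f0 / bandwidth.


Step 1: Q = f0 / bandwidth
Step 2: Q = 429.9 / 15.69
Q = 27.4


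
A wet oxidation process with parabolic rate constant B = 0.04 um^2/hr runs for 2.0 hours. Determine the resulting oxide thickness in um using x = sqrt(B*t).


Step 1: Compute B*t = 0.04 * 2.0 = 0.08
Step 2: x = sqrt(0.08)
x = 0.283 um


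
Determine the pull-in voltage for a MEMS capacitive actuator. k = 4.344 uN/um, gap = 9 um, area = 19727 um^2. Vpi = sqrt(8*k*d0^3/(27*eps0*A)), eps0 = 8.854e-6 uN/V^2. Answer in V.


Step 1: Compute numerator: 8 * k * d0^3 = 8 * 4.344 * 9^3 = 25334.208
Step 2: Compute denominator: 27 * eps0 * A = 27 * 8.854e-6 * 19727 = 4.715897
Step 3: Vpi = sqrt(25334.208 / 4.715897)
Vpi = 73.29 V


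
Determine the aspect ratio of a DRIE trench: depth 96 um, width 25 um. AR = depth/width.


Step 1: AR = depth / width
Step 2: AR = 96 / 25
AR = 3.8


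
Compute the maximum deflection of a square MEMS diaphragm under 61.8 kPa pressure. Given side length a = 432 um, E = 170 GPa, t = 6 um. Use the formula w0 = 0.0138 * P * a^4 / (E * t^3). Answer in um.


Step 1: Convert pressure to compatible units (E is in GPa, so P in GPa).
P = 61.8 kPa = 61.8e-6 GPa
Step 2: Compute numerator: 0.0138 * P * a^4.
a^4 = 432^4 = 34828517376
numerator = 0.0138 * 61.8e-6 * 34828517376 = 2.97032e+04
Step 3: Compute denominator: E * t^3 = 170 * 6^3 = 36720
Step 4: w0 = numerator / denominator = 2.97032e+04 / 36720 = 0.8089 um


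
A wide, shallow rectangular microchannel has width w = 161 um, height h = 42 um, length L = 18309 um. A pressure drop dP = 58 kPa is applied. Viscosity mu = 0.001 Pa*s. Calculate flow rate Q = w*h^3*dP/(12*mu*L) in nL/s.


Step 1: Convert all dimensions to SI (meters).
w = 161e-6 m, h = 42e-6 m, L = 18309e-6 m, dP = 58e3 Pa
Step 2: Q = w * h^3 * dP / (12 * mu * L)
Q = 161e-6 * (42e-6)^3 * 58e3 / (12 * 0.001 * 18309e-6) = 3.14887826e-09 m^3/s
Step 3: Convert Q from m^3/s to nL/s (1 m^3 = 1e12 nL, so multiply by 1e12).
Q = 3148.878 nL/s


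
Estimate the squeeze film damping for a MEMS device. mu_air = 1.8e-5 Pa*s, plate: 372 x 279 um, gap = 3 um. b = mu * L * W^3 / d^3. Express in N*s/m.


Step 1: Convert to SI.
L = 372e-6 m, W = 279e-6 m, d = 3e-6 m
Step 2: W^3 = (279e-6)^3 = 2.17e-11 m^3
Step 3: d^3 = (3e-6)^3 = 2.70e-17 m^3
Step 4: b = 1.8e-5 * 372e-6 * 2.17e-11 / 2.70e-17
b = 5.39e-03 N*s/m


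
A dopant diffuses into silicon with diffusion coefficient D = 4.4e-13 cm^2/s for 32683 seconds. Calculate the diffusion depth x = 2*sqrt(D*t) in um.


Step 1: Compute D*t = 4.4e-13 * 32683 = 1.438052e-08 cm^2
Step 2: sqrt(D*t) = 1.19919e-04 cm
Step 3: x = 2 * 1.19919e-04 cm = 2.39838e-04 cm
Step 4: Convert to um (1 cm = 1e4 um): x = 2.398 um


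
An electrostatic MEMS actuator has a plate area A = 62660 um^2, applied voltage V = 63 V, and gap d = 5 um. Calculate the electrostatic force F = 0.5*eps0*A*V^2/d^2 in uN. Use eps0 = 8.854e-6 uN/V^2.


Step 1: Identify parameters.
eps0 = 8.854e-6 uN/V^2, A = 62660 um^2, V = 63 V, d = 5 um
Step 2: Compute V^2 = 63^2 = 3969
Step 3: Compute d^2 = 5^2 = 25
Step 4: F = 0.5 * 8.854e-6 * 62660 * 3969 / 25
F = 44.039 uN


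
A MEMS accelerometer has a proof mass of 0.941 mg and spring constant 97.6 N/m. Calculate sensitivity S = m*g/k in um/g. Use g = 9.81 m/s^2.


Step 1: Convert mass: m = 0.941 mg = 9.41e-07 kg
Step 2: S = m * g / k = 9.41e-07 * 9.81 / 97.6
Step 3: S = 9.46e-08 m/g
Step 4: Convert to um/g: S = 0.095 um/g


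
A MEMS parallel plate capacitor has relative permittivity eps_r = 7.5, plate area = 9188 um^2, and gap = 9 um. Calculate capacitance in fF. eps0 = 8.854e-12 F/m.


Step 1: Convert area to m^2: A = 9188e-12 m^2
Step 2: Convert gap to m: d = 9e-6 m
Step 3: C = eps0 * eps_r * A / d
C = 8.854e-12 * 7.5 * 9188e-12 / 9e-6
Step 4: Convert to fF (multiply by 1e15).
C = 67.79 fF


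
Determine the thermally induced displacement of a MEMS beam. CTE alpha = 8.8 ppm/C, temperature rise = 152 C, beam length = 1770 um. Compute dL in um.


Step 1: Convert CTE: alpha = 8.8 ppm/C = 8.8e-6 /C
Step 2: dL = 8.8e-6 * 152 * 1770
dL = 2.3676 um


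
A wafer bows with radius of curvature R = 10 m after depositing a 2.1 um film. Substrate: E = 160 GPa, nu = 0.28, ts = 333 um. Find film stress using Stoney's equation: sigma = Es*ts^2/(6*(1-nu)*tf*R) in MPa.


Step 1: Compute numerator: Es * ts^2 = 160 * 333^2 = 17742240 (GPa*um^2)
Step 2: Compute denominator (R in um): 6*(1-nu)*tf*R = 6*0.72*2.1*10e6 = 90720000.0 (um^2)
Step 3: sigma (GPa) = 17742240 / 90720000.0 = 1.95571e-01 GPa
Step 4: Convert to MPa (x1000): sigma = 195.6 MPa


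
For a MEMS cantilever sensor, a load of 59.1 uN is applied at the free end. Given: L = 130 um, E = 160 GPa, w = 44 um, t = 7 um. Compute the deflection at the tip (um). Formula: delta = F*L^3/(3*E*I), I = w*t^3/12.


Step 1: Calculate the second moment of area.
I = w * t^3 / 12 = 44 * 7^3 / 12 = 1257.6667 um^4
Step 2: Convert E to consistent units (1 GPa = 1000 uN/um^2).
E = 160 GPa = 160000 uN/um^2
Step 3: Calculate tip deflection.
delta = F * L^3 / (3 * E * I)
delta = 59.1 * 130^3 / (3 * 160000 * 1257.6667)
delta = 0.2151 um


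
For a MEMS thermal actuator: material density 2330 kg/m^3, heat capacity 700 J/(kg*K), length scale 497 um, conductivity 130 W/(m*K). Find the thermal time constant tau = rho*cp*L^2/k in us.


Step 1: Convert L to m: L = 497e-6 m
Step 2: L^2 = (497e-6)^2 = 2.47009e-07 m^2
Step 3: tau = 2330 * 700 * 2.47009e-07 / 130 = 3.09901292e-03 s
Step 4: Convert to microseconds (multiply by 1e6).
tau = 3099.013 us


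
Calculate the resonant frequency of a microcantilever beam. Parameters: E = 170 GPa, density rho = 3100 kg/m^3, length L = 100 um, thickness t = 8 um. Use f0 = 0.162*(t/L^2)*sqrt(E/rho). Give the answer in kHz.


Step 1: Convert units to SI.
t_SI = 8e-6 m, L_SI = 100e-6 m
Step 2: Calculate sqrt(E/rho).
sqrt(170e9 / 3100) = 7405.32 m/s
Step 3: Compute f0.
f0 = 0.162 * 8e-6 / (100e-6)^2 * 7405.32 = 959729.5 Hz = 959.73 kHz


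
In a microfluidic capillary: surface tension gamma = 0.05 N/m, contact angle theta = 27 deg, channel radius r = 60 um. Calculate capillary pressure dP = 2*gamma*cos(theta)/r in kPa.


Step 1: cos(27 deg) = 0.891
Step 2: Convert r to m: r = 60e-6 m
Step 3: dP = 2 * 0.05 * 0.891 / 60e-6 = 1485.0 Pa
Step 4: Convert Pa to kPa (divide by 1000).
dP = 1.49 kPa


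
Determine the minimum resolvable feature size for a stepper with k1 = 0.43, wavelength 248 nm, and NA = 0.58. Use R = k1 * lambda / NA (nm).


Step 1: Identify values: k1 = 0.43, lambda = 248 nm, NA = 0.58
Step 2: R = k1 * lambda / NA
R = 0.43 * 248 / 0.58
R = 183.9 nm


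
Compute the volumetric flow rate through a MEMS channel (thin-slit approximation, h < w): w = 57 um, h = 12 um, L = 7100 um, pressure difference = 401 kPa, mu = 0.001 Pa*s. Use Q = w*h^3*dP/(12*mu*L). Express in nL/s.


Step 1: Convert all dimensions to SI (meters).
w = 57e-6 m, h = 12e-6 m, L = 7100e-6 m, dP = 401e3 Pa
Step 2: Q = w * h^3 * dP / (12 * mu * L)
Q = 57e-6 * (12e-6)^3 * 401e3 / (12 * 0.001 * 7100e-6) = 4.6357859e-10 m^3/s
Step 3: Convert Q from m^3/s to nL/s (1 m^3 = 1e12 nL, so multiply by 1e12).
Q = 463.579 nL/s


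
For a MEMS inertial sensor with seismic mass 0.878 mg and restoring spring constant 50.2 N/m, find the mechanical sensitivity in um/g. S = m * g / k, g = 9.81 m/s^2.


Step 1: Convert mass: m = 0.878 mg = 8.78e-07 kg
Step 2: S = m * g / k = 8.78e-07 * 9.81 / 50.2
Step 3: S = 1.72e-07 m/g
Step 4: Convert to um/g: S = 0.172 um/g


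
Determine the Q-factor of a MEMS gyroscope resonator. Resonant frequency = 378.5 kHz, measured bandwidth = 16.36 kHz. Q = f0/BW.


Step 1: Q = f0 / bandwidth
Step 2: Q = 378.5 / 16.36
Q = 23.1


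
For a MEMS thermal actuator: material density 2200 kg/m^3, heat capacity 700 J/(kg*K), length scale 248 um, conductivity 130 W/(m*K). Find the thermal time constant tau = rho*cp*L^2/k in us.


Step 1: Convert L to m: L = 248e-6 m
Step 2: L^2 = (248e-6)^2 = 6.1504e-08 m^2
Step 3: tau = 2200 * 700 * 6.1504e-08 / 130 = 7.2858585e-04 s
Step 4: Convert to microseconds (multiply by 1e6).
tau = 728.586 us


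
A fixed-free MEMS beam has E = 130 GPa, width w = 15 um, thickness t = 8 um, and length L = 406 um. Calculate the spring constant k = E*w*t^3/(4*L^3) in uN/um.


Step 1: Convert E to consistent units (1 GPa = 1000 uN/um^2).
E = 130 GPa = 130000 uN/um^2
Step 2: Compute t^3 = 8^3 = 512
Step 3: Compute L^3 = 406^3 = 66923416
Step 4: k = 130000 * 15 * 512 / (4 * 66923416)
k = 3.7296 uN/um


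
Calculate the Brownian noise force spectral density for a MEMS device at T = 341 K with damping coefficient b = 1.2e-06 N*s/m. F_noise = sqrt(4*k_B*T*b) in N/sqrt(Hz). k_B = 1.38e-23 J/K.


Step 1: Compute 4 * k_B * T * b
= 4 * 1.38e-23 * 341 * 1.2e-06
= 2.2588e-26 N^2/Hz
Step 2: F_noise = sqrt(2.2588e-26)
F_noise = 1.50e-13 N/sqrt(Hz)


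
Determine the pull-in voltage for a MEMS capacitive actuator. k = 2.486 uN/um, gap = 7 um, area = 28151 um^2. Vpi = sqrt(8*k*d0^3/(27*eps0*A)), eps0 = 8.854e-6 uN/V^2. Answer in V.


Step 1: Compute numerator: 8 * k * d0^3 = 8 * 2.486 * 7^3 = 6821.584
Step 2: Compute denominator: 27 * eps0 * A = 27 * 8.854e-6 * 28151 = 6.729722
Step 3: Vpi = sqrt(6821.584 / 6.729722)
Vpi = 31.84 V


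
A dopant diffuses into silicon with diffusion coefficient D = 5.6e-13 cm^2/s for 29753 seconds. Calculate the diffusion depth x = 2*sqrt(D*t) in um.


Step 1: Compute D*t = 5.6e-13 * 29753 = 1.666168e-08 cm^2
Step 2: sqrt(D*t) = 1.2908e-04 cm
Step 3: x = 2 * 1.2908e-04 cm = 2.5816e-04 cm
Step 4: Convert to um (1 cm = 1e4 um): x = 2.582 um


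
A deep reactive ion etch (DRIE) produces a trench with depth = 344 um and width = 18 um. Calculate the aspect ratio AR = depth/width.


Step 1: AR = depth / width
Step 2: AR = 344 / 18
AR = 19.1


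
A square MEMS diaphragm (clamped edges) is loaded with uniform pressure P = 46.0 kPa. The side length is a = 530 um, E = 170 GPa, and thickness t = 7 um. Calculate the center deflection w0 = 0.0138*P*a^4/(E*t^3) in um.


Step 1: Convert pressure to compatible units (E is in GPa, so P in GPa).
P = 46.0 kPa = 46.0e-6 GPa
Step 2: Compute numerator: 0.0138 * P * a^4.
a^4 = 530^4 = 78904810000
numerator = 0.0138 * 46.0e-6 * 78904810000 = 5.0089e+04
Step 3: Compute denominator: E * t^3 = 170 * 7^3 = 58310
Step 4: w0 = numerator / denominator = 5.0089e+04 / 58310 = 0.859 um


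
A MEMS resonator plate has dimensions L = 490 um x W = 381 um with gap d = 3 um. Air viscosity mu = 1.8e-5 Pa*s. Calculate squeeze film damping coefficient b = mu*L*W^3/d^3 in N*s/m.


Step 1: Convert to SI.
L = 490e-6 m, W = 381e-6 m, d = 3e-6 m
Step 2: W^3 = (381e-6)^3 = 5.53e-11 m^3
Step 3: d^3 = (3e-6)^3 = 2.70e-17 m^3
Step 4: b = 1.8e-5 * 490e-6 * 5.53e-11 / 2.70e-17
b = 1.81e-02 N*s/m


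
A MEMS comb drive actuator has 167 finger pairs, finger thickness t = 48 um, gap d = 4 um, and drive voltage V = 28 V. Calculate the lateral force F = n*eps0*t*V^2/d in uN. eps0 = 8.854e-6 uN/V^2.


Step 1: Parameters: n=167, eps0=8.854e-6 uN/V^2, t=48 um, V=28 V, d=4 um
Step 2: V^2 = 784
Step 3: F = 167 * 8.854e-6 * 48 * 784 / 4
F = 13.911 uN


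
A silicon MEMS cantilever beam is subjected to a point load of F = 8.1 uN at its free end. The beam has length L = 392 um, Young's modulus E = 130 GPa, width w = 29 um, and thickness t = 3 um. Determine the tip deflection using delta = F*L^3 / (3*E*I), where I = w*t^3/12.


Step 1: Calculate the second moment of area.
I = w * t^3 / 12 = 29 * 3^3 / 12 = 65.25 um^4
Step 2: Convert E to consistent units (1 GPa = 1000 uN/um^2).
E = 130 GPa = 130000 uN/um^2
Step 3: Calculate tip deflection.
delta = F * L^3 / (3 * E * I)
delta = 8.1 * 392^3 / (3 * 130000 * 65.25)
delta = 19.1734 um


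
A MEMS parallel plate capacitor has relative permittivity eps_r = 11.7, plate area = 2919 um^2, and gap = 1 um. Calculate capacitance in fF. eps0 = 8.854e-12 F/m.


Step 1: Convert area to m^2: A = 2919e-12 m^2
Step 2: Convert gap to m: d = 1e-6 m
Step 3: C = eps0 * eps_r * A / d
C = 8.854e-12 * 11.7 * 2919e-12 / 1e-6
Step 4: Convert to fF (multiply by 1e15).
C = 302.38 fF


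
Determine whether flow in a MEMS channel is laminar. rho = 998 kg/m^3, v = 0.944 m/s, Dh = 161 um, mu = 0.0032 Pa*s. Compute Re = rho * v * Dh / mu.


Step 1: Convert Dh to meters: Dh = 161e-6 m
Step 2: Re = rho * v * Dh / mu
Re = 998 * 0.944 * 161e-6 / 0.0032
Re = 47.4
Since Re = 47.4 is below ~2300, the flow is laminar.


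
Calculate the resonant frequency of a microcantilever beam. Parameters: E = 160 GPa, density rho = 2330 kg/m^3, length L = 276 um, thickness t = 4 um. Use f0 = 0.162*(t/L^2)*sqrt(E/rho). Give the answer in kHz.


Step 1: Convert units to SI.
t_SI = 4e-6 m, L_SI = 276e-6 m
Step 2: Calculate sqrt(E/rho).
sqrt(160e9 / 2330) = 8286.71 m/s
Step 3: Compute f0.
f0 = 0.162 * 4e-6 / (276e-6)^2 * 8286.71 = 70491.9 Hz = 70.49 kHz


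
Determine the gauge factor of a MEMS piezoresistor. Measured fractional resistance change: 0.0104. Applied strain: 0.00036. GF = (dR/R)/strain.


Step 1: Identify values.
dR/R = 0.0104, strain = 0.00036
Step 2: GF = (dR/R) / strain = 0.0104 / 0.00036
GF = 28.9


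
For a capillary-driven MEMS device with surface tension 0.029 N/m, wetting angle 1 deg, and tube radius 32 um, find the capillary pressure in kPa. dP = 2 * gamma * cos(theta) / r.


Step 1: cos(1 deg) = 0.9998
Step 2: Convert r to m: r = 32e-6 m
Step 3: dP = 2 * 0.029 * 0.9998 / 32e-6 = 1812.1 Pa
Step 4: Convert Pa to kPa (divide by 1000).
dP = 1.81 kPa


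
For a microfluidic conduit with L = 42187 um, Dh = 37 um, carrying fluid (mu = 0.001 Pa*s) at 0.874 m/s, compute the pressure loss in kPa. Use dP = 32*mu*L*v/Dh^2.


Step 1: Convert to SI: L = 42187e-6 m, Dh = 37e-6 m
Step 2: dP = 32 * 0.001 * 42187e-6 * 0.874 / (37e-6)^2
Step 3: dP = 861859.76 Pa
Step 4: Convert to kPa: dP = 861.86 kPa


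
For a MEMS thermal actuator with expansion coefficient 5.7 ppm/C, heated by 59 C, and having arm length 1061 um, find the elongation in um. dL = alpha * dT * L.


Step 1: Convert CTE: alpha = 5.7 ppm/C = 5.7e-6 /C
Step 2: dL = 5.7e-6 * 59 * 1061
dL = 0.3568 um


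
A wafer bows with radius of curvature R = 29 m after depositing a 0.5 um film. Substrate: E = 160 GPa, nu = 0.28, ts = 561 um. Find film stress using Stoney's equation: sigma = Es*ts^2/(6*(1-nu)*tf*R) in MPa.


Step 1: Compute numerator: Es * ts^2 = 160 * 561^2 = 50355360 (GPa*um^2)
Step 2: Compute denominator (R in um): 6*(1-nu)*tf*R = 6*0.72*0.5*29e6 = 62640000.0 (um^2)
Step 3: sigma (GPa) = 50355360 / 62640000.0 = 8.03885e-01 GPa
Step 4: Convert to MPa (x1000): sigma = 803.9 MPa


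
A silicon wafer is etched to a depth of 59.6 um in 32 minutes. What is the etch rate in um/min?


Step 1: Etch rate = depth / time
Step 2: rate = 59.6 / 32
rate = 1.863 um/min


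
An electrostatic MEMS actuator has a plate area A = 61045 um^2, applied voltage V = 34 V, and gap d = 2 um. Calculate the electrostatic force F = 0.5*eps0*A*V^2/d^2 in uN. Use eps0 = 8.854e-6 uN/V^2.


Step 1: Identify parameters.
eps0 = 8.854e-6 uN/V^2, A = 61045 um^2, V = 34 V, d = 2 um
Step 2: Compute V^2 = 34^2 = 1156
Step 3: Compute d^2 = 2^2 = 4
Step 4: F = 0.5 * 8.854e-6 * 61045 * 1156 / 4
F = 78.101 uN


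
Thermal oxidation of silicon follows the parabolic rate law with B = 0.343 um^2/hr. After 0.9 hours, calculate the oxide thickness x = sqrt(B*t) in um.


Step 1: Compute B*t = 0.343 * 0.9 = 0.3087
Step 2: x = sqrt(0.3087)
x = 0.556 um


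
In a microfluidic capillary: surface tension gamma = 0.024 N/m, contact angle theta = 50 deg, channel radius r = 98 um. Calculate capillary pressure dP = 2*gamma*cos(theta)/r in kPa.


Step 1: cos(50 deg) = 0.6428
Step 2: Convert r to m: r = 98e-6 m
Step 3: dP = 2 * 0.024 * 0.6428 / 98e-6 = 314.8 Pa
Step 4: Convert Pa to kPa (divide by 1000).
dP = 0.31 kPa


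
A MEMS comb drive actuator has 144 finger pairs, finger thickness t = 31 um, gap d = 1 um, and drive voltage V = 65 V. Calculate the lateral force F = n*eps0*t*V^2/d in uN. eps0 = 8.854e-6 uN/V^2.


Step 1: Parameters: n=144, eps0=8.854e-6 uN/V^2, t=31 um, V=65 V, d=1 um
Step 2: V^2 = 4225
Step 3: F = 144 * 8.854e-6 * 31 * 4225 / 1
F = 166.99 uN


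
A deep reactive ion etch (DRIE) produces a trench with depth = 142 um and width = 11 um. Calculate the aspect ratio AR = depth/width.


Step 1: AR = depth / width
Step 2: AR = 142 / 11
AR = 12.9


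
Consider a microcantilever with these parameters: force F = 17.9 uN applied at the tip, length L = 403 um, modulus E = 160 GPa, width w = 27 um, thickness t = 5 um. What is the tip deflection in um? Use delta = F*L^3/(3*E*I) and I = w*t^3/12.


Step 1: Calculate the second moment of area.
I = w * t^3 / 12 = 27 * 5^3 / 12 = 281.25 um^4
Step 2: Convert E to consistent units (1 GPa = 1000 uN/um^2).
E = 160 GPa = 160000 uN/um^2
Step 3: Calculate tip deflection.
delta = F * L^3 / (3 * E * I)
delta = 17.9 * 403^3 / (3 * 160000 * 281.25)
delta = 8.6783 um


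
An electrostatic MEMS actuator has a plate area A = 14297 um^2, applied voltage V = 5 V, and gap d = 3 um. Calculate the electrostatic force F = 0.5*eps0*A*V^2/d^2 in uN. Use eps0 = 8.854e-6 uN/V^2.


Step 1: Identify parameters.
eps0 = 8.854e-6 uN/V^2, A = 14297 um^2, V = 5 V, d = 3 um
Step 2: Compute V^2 = 5^2 = 25
Step 3: Compute d^2 = 3^2 = 9
Step 4: F = 0.5 * 8.854e-6 * 14297 * 25 / 9
F = 0.176 uN


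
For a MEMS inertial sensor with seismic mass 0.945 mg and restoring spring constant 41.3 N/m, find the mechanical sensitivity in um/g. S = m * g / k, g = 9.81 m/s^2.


Step 1: Convert mass: m = 0.945 mg = 9.45e-07 kg
Step 2: S = m * g / k = 9.45e-07 * 9.81 / 41.3
Step 3: S = 2.24e-07 m/g
Step 4: Convert to um/g: S = 0.224 um/g


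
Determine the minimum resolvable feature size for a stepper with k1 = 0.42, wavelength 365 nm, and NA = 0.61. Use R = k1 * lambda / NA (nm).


Step 1: Identify values: k1 = 0.42, lambda = 365 nm, NA = 0.61
Step 2: R = k1 * lambda / NA
R = 0.42 * 365 / 0.61
R = 251.3 nm


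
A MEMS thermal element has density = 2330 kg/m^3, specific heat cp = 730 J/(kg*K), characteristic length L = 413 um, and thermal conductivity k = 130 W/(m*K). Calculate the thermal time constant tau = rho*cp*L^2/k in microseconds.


Step 1: Convert L to m: L = 413e-6 m
Step 2: L^2 = (413e-6)^2 = 1.70569e-07 m^2
Step 3: tau = 2330 * 730 * 1.70569e-07 / 130 = 2.23169855e-03 s
Step 4: Convert to microseconds (multiply by 1e6).
tau = 2231.699 us


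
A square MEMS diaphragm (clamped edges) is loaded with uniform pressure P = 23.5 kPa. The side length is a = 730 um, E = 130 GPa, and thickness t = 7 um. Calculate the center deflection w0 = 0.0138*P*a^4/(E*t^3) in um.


Step 1: Convert pressure to compatible units (E is in GPa, so P in GPa).
P = 23.5 kPa = 23.5e-6 GPa
Step 2: Compute numerator: 0.0138 * P * a^4.
a^4 = 730^4 = 283982410000
numerator = 0.0138 * 23.5e-6 * 283982410000 = 9.20955e+04
Step 3: Compute denominator: E * t^3 = 130 * 7^3 = 44590
Step 4: w0 = numerator / denominator = 9.20955e+04 / 44590 = 2.0654 um


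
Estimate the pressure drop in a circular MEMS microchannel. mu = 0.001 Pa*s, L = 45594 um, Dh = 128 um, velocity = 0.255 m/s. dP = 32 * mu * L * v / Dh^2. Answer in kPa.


Step 1: Convert to SI: L = 45594e-6 m, Dh = 128e-6 m
Step 2: dP = 32 * 0.001 * 45594e-6 * 0.255 / (128e-6)^2
Step 3: dP = 22707.95 Pa
Step 4: Convert to kPa: dP = 22.71 kPa


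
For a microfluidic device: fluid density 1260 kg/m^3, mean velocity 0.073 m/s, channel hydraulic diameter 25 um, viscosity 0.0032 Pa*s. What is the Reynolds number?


Step 1: Convert Dh to meters: Dh = 25e-6 m
Step 2: Re = rho * v * Dh / mu
Re = 1260 * 0.073 * 25e-6 / 0.0032
Re = 0.719


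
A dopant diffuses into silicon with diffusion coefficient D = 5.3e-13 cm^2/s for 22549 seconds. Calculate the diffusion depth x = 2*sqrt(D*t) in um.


Step 1: Compute D*t = 5.3e-13 * 22549 = 1.195097e-08 cm^2
Step 2: sqrt(D*t) = 1.0932e-04 cm
Step 3: x = 2 * 1.0932e-04 cm = 2.1864e-04 cm
Step 4: Convert to um (1 cm = 1e4 um): x = 2.186 um


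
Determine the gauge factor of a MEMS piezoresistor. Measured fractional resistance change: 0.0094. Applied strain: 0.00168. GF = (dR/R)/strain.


Step 1: Identify values.
dR/R = 0.0094, strain = 0.00168
Step 2: GF = (dR/R) / strain = 0.0094 / 0.00168
GF = 5.6


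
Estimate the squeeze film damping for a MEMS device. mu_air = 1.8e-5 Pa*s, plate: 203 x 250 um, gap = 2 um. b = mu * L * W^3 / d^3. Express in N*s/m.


Step 1: Convert to SI.
L = 203e-6 m, W = 250e-6 m, d = 2e-6 m
Step 2: W^3 = (250e-6)^3 = 1.56e-11 m^3
Step 3: d^3 = (2e-6)^3 = 8.00e-18 m^3
Step 4: b = 1.8e-5 * 203e-6 * 1.56e-11 / 8.00e-18
b = 7.14e-03 N*s/m


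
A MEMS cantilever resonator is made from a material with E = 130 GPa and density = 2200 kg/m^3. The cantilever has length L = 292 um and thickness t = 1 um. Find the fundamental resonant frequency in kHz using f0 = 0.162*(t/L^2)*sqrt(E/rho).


Step 1: Convert units to SI.
t_SI = 1e-6 m, L_SI = 292e-6 m
Step 2: Calculate sqrt(E/rho).
sqrt(130e9 / 2200) = 7687.06 m/s
Step 3: Compute f0.
f0 = 0.162 * 1e-6 / (292e-6)^2 * 7687.06 = 14605.3 Hz = 14.61 kHz


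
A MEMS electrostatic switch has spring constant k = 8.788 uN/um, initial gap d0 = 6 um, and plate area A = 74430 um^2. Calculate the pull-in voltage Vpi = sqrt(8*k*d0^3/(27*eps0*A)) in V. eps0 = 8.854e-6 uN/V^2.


Step 1: Compute numerator: 8 * k * d0^3 = 8 * 8.788 * 6^3 = 15185.664
Step 2: Compute denominator: 27 * eps0 * A = 27 * 8.854e-6 * 74430 = 17.793087
Step 3: Vpi = sqrt(15185.664 / 17.793087)
Vpi = 29.21 V


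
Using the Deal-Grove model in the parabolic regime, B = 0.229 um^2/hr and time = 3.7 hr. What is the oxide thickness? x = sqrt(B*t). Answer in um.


Step 1: Compute B*t = 0.229 * 3.7 = 0.8473
Step 2: x = sqrt(0.8473)
x = 0.92 um


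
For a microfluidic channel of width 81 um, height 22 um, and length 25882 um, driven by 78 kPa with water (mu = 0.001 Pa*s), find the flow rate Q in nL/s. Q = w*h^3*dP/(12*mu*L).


Step 1: Convert all dimensions to SI (meters).
w = 81e-6 m, h = 22e-6 m, L = 25882e-6 m, dP = 78e3 Pa
Step 2: Q = w * h^3 * dP / (12 * mu * L)
Q = 81e-6 * (22e-6)^3 * 78e3 / (12 * 0.001 * 25882e-6) = 2.1660505e-10 m^3/s
Step 3: Convert Q from m^3/s to nL/s (1 m^3 = 1e12 nL, so multiply by 1e12).
Q = 216.605 nL/s


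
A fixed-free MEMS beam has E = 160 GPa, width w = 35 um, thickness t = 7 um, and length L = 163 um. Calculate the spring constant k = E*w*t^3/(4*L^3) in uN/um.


Step 1: Convert E to consistent units (1 GPa = 1000 uN/um^2).
E = 160 GPa = 160000 uN/um^2
Step 2: Compute t^3 = 7^3 = 343
Step 3: Compute L^3 = 163^3 = 4330747
Step 4: k = 160000 * 35 * 343 / (4 * 4330747)
k = 110.8816 uN/um


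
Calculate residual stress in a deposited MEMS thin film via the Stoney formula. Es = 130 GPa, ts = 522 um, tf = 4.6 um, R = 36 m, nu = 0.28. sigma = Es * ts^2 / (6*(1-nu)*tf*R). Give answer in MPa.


Step 1: Compute numerator: Es * ts^2 = 130 * 522^2 = 35422920 (GPa*um^2)
Step 2: Compute denominator (R in um): 6*(1-nu)*tf*R = 6*0.72*4.6*36e6 = 715392000.0 (um^2)
Step 3: sigma (GPa) = 35422920 / 715392000.0 = 4.9515e-02 GPa
Step 4: Convert to MPa (x1000): sigma = 49.5 MPa


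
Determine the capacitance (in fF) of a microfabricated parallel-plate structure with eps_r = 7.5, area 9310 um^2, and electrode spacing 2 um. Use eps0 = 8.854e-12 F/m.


Step 1: Convert area to m^2: A = 9310e-12 m^2
Step 2: Convert gap to m: d = 2e-6 m
Step 3: C = eps0 * eps_r * A / d
C = 8.854e-12 * 7.5 * 9310e-12 / 2e-6
Step 4: Convert to fF (multiply by 1e15).
C = 309.12 fF


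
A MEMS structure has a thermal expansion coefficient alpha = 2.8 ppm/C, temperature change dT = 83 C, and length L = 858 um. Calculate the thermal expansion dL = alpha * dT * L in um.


Step 1: Convert CTE: alpha = 2.8 ppm/C = 2.8e-6 /C
Step 2: dL = 2.8e-6 * 83 * 858
dL = 0.1994 um


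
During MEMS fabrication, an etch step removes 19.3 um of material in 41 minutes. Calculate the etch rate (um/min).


Step 1: Etch rate = depth / time
Step 2: rate = 19.3 / 41
rate = 0.471 um/min


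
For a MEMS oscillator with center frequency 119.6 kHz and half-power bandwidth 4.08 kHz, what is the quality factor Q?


Step 1: Q = f0 / bandwidth
Step 2: Q = 119.6 / 4.08
Q = 29.3


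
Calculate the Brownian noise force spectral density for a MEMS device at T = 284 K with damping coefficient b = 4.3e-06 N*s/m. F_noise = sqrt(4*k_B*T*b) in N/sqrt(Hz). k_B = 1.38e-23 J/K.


Step 1: Compute 4 * k_B * T * b
= 4 * 1.38e-23 * 284 * 4.3e-06
= 6.7410e-26 N^2/Hz
Step 2: F_noise = sqrt(6.7410e-26)
F_noise = 2.60e-13 N/sqrt(Hz)


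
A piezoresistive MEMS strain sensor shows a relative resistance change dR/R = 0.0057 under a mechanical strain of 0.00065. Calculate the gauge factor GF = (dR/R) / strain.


Step 1: Identify values.
dR/R = 0.0057, strain = 0.00065
Step 2: GF = (dR/R) / strain = 0.0057 / 0.00065
GF = 8.8


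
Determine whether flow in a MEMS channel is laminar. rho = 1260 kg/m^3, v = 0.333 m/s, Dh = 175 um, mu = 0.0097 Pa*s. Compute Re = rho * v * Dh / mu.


Step 1: Convert Dh to meters: Dh = 175e-6 m
Step 2: Re = rho * v * Dh / mu
Re = 1260 * 0.333 * 175e-6 / 0.0097
Re = 7.57
Since Re = 7.57 is below ~2300, the flow is laminar.


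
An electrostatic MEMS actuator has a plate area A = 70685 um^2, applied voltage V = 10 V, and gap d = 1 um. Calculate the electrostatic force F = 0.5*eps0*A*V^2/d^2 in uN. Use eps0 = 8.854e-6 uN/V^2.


Step 1: Identify parameters.
eps0 = 8.854e-6 uN/V^2, A = 70685 um^2, V = 10 V, d = 1 um
Step 2: Compute V^2 = 10^2 = 100
Step 3: Compute d^2 = 1^2 = 1
Step 4: F = 0.5 * 8.854e-6 * 70685 * 100 / 1
F = 31.292 uN


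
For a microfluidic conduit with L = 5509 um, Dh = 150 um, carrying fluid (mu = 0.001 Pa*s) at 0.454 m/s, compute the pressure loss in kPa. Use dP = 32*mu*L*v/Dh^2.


Step 1: Convert to SI: L = 5509e-6 m, Dh = 150e-6 m
Step 2: dP = 32 * 0.001 * 5509e-6 * 0.454 / (150e-6)^2
Step 3: dP = 3557.10 Pa
Step 4: Convert to kPa: dP = 3.56 kPa


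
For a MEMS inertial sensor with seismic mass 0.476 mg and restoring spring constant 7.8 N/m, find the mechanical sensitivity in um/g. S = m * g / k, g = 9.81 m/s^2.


Step 1: Convert mass: m = 0.476 mg = 4.76e-07 kg
Step 2: S = m * g / k = 4.76e-07 * 9.81 / 7.8
Step 3: S = 5.99e-07 m/g
Step 4: Convert to um/g: S = 0.599 um/g


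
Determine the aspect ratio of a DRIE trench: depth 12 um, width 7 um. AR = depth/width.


Step 1: AR = depth / width
Step 2: AR = 12 / 7
AR = 1.7


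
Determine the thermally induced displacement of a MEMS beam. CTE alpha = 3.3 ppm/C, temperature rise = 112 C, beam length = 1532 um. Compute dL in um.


Step 1: Convert CTE: alpha = 3.3 ppm/C = 3.3e-6 /C
Step 2: dL = 3.3e-6 * 112 * 1532
dL = 0.5662 um


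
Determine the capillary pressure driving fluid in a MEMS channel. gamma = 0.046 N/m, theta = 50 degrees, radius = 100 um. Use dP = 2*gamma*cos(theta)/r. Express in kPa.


Step 1: cos(50 deg) = 0.6428
Step 2: Convert r to m: r = 100e-6 m
Step 3: dP = 2 * 0.046 * 0.6428 / 100e-6 = 591.4 Pa
Step 4: Convert Pa to kPa (divide by 1000).
dP = 0.59 kPa


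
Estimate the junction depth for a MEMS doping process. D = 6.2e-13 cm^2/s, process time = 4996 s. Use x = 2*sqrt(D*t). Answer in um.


Step 1: Compute D*t = 6.2e-13 * 4996 = 3.09752e-09 cm^2
Step 2: sqrt(D*t) = 5.56554e-05 cm
Step 3: x = 2 * 5.56554e-05 cm = 1.113108e-04 cm
Step 4: Convert to um (1 cm = 1e4 um): x = 1.113 um


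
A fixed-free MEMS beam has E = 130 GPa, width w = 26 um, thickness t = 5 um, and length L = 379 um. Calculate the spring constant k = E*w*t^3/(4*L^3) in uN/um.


Step 1: Convert E to consistent units (1 GPa = 1000 uN/um^2).
E = 130 GPa = 130000 uN/um^2
Step 2: Compute t^3 = 5^3 = 125
Step 3: Compute L^3 = 379^3 = 54439939
Step 4: k = 130000 * 26 * 125 / (4 * 54439939)
k = 1.9402 uN/um


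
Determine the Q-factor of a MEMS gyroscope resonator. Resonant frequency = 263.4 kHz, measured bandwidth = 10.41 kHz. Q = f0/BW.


Step 1: Q = f0 / bandwidth
Step 2: Q = 263.4 / 10.41
Q = 25.3


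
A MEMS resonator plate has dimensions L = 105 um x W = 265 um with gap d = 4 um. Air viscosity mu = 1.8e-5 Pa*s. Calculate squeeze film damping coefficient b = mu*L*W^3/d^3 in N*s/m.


Step 1: Convert to SI.
L = 105e-6 m, W = 265e-6 m, d = 4e-6 m
Step 2: W^3 = (265e-6)^3 = 1.86e-11 m^3
Step 3: d^3 = (4e-6)^3 = 6.40e-17 m^3
Step 4: b = 1.8e-5 * 105e-6 * 1.86e-11 / 6.40e-17
b = 5.50e-04 N*s/m
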